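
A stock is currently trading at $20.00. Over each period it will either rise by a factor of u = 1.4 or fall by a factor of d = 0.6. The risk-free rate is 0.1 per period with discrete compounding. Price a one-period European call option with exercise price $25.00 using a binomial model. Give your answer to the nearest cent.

Risk-neutral probability p = (1 + 0.1 − 0.6)/(1.4 − 0.6) = 0.5000/0.8000 = 0.6250
Terminal stock prices: S_u = 28, S_d = 12
Terminal payoffs (S − K): max(3, 0) = 3, max(-13, 0) = 0
Node 0 (S = 20): V_0 = 1/1.1·[0.6250·3.0000 + 0.3750·0.0000] = 1.7045

$1.70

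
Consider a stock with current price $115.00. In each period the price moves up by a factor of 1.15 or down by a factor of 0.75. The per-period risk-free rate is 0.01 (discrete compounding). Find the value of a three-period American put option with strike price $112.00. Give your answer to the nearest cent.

$11.83

Risk-neutral probability p = (1 + 0.01 − 0.75)/(1.15 − 0.75) = 0.2600/0.4000 = 0.6500
Terminal stock prices: S_uuu = 174.9, S_uud = 114.1, S_udd = 74.39, S_ddd = 48.52
Terminal payoffs (K − S): max(-62.9, 0) = 0, max(-2.066, 0) = 0, max(37.61, 0) = 37.61, max(63.48, 0) = 63.48
Node uu (S = 152.1): continuation = 1/1.01·[0.6500·0.0000 + 0.3500·0.0000] = 0.0000; exercise value = 0.0000 ≤ continuation, so V_uu = 0.0000
Node ud (S = 99.19): continuation = 1/1.01·[0.6500·0.0000 + 0.3500·37.6094] = 13.0330; exercise value = 12.8125 ≤ continuation, so V_ud = 13.0330
Node dd (S = 64.69): continuation = 1/1.01·[0.6500·37.6094 + 0.3500·63.4844] = 46.2036; exercise value = 47.3125 > continuation, so V_dd = 47.3125 (exercise)
Node u (S = 132.2): continuation = 1/1.01·[0.6500·0.0000 + 0.3500·13.0330] = 4.5164; exercise value = 0.0000 ≤ continuation, so V_u = 4.5164
Node d (S = 86.25): continuation = 1/1.01·[0.6500·13.0330 + 0.3500·47.3125] = 24.7830; exercise value = 25.7500 > continuation, so V_d = 25.7500 (exercise)
Node 0 (S = 115): continuation = 1/1.01·[0.6500·4.5164 + 0.3500·25.7500] = 11.8298; exercise value = 0.0000 ≤ continuation, so V_0 = 11.8298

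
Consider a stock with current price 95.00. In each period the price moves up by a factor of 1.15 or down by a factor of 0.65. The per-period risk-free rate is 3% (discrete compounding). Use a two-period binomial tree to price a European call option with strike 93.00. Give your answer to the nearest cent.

Risk-neutral probability p = (1 + 0.03 − 0.65)/(1.15 − 0.65) = 0.3800/0.5000 = 0.7600
Terminal stock prices: S_uu = 125.6, S_ud = 71.01, S_dd = 40.14
Terminal payoffs (S − K): max(32.64, 0) = 32.64, max(-21.99, 0) = 0, max(-52.86, 0) = 0
Node u (S = 109.2): V_u = 1/1.03·[0.7600·32.6375 + 0.2400·0.0000] = 24.0820
Node d (S = 61.75): V_d = 1/1.03·[0.7600·0.0000 + 0.2400·0.0000] = 0.0000
Node 0 (S = 95): V_0 = 1/1.03·[0.7600·24.0820 + 0.2400·0.0000] = 17.7693

17.77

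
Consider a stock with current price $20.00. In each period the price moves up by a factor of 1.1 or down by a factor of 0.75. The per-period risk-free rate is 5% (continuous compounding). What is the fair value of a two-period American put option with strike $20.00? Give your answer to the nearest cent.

$1.04

Risk-neutral probability p = (e^0.05 − 0.75)/(1.1 − 0.75) = 0.3013/0.3500 = 0.8608
Terminal stock prices: S_uu = 24.2, S_ud = 16.5, S_dd = 11.25
Terminal payoffs (K − S): max(-4.2, 0) = 0, max(3.5, 0) = 3.5, max(8.75, 0) = 8.75
Node u (S = 22): continuation = e^(−0.05)·[0.8608·0.0000 + 0.1392·3.5000] = 0.4635; exercise value = 0.0000 ≤ continuation, so V_u = 0.4635
Node d (S = 15): continuation = e^(−0.05)·[0.8608·3.5000 + 0.1392·8.7500] = 4.0246; exercise value = 5.0000 > continuation, so V_d = 5.0000 (exercise)
Node 0 (S = 20): continuation = e^(−0.05)·[0.8608·0.4635 + 0.1392·5.0000] = 1.0417; exercise value = 0.0000 ≤ continuation, so V_0 = 1.0417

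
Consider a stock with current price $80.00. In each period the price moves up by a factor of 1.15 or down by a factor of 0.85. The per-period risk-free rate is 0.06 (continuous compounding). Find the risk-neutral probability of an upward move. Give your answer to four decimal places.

Risk-neutral probability p = (e^0.06 − 0.85)/(1.15 − 0.85) = 0.2118/0.3000 = 0.7061

p = 0.7061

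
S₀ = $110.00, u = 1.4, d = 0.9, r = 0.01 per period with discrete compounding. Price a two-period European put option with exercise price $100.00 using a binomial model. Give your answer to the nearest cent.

Risk-neutral probability p = (1 + 0.01 − 0.9)/(1.4 − 0.9) = 0.1100/0.5000 = 0.2200
Terminal stock prices: S_uu = 215.6, S_ud = 138.6, S_dd = 89.1
Terminal payoffs (K − S): max(-115.6, 0) = 0, max(-38.6, 0) = 0, max(10.9, 0) = 10.9
Node u (S = 154): V_u = 1/1.01·[0.2200·0.0000 + 0.7800·0.0000] = 0.0000
Node d (S = 99): V_d = 1/1.01·[0.2200·0.0000 + 0.7800·10.9000] = 8.4178
Node 0 (S = 110): V_0 = 1/1.01·[0.2200·0.0000 + 0.7800·8.4178] = 6.5009

$6.50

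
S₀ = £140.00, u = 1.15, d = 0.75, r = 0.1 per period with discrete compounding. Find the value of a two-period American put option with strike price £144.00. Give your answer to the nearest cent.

Risk-neutral probability p = (1 + 0.1 − 0.75)/(1.15 − 0.75) = 0.3500/0.4000 = 0.8750
Terminal stock prices: S_uu = 185.1, S_ud = 120.8, S_dd = 78.75
Terminal payoffs (K − S): max(-41.15, 0) = 0, max(23.25, 0) = 23.25, max(65.25, 0) = 65.25
Node u (S = 161): continuation = 1/1.1·[0.8750·0.0000 + 0.1250·23.2500] = 2.6420; exercise value = 0.0000 ≤ continuation, so V_u = 2.6420
Node d (S = 105): continuation = 1/1.1·[0.8750·23.2500 + 0.1250·65.2500] = 25.9091; exercise value = 39.0000 > continuation, so V_d = 39.0000 (exercise)
Node 0 (S = 140): continuation = 1/1.1·[0.8750·2.6420 + 0.1250·39.0000] = 6.5334; exercise value = 4.0000 ≤ continuation, so V_0 = 6.5334

£6.53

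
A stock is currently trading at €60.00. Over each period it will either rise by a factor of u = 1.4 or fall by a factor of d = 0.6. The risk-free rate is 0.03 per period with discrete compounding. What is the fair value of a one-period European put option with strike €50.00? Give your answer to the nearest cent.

Risk-neutral probability p = (1 + 0.03 − 0.6)/(1.4 − 0.6) = 0.4300/0.8000 = 0.5375
Terminal stock prices: S_u = 84, S_d = 36
Terminal payoffs (K − S): max(-34, 0) = 0, max(14, 0) = 14
Node 0 (S = 60): V_0 = 1/1.03·[0.5375·0.0000 + 0.4625·14.0000] = 6.2864

€6.29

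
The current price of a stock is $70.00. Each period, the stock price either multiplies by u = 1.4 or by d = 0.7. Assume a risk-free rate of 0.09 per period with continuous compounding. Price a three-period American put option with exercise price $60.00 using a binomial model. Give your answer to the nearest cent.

$6.06

Risk-neutral probability p = (e^0.09 − 0.7)/(1.4 − 0.7) = 0.3942/0.7000 = 0.5631
Terminal stock prices: S_uuu = 192.1, S_uud = 96.04, S_udd = 48.02, S_ddd = 24.01
Terminal payoffs (K − S): max(-132.1, 0) = 0, max(-36.04, 0) = 0, max(11.98, 0) = 11.98, max(35.99, 0) = 35.99
Node uu (S = 137.2): continuation = e^(−0.09)·[0.5631·0.0000 + 0.4369·0.0000] = 0.0000; exercise value = 0.0000 ≤ continuation, so V_uu = 0.0000
Node ud (S = 68.6): continuation = e^(−0.09)·[0.5631·0.0000 + 0.4369·11.9800] = 4.7835; exercise value = 0.0000 ≤ continuation, so V_ud = 4.7835
Node dd (S = 34.3): continuation = e^(−0.09)·[0.5631·11.9800 + 0.4369·35.9900] = 20.5359; exercise value = 25.7000 > continuation, so V_dd = 25.7000 (exercise)
Node u (S = 98): continuation = e^(−0.09)·[0.5631·0.0000 + 0.4369·4.7835] = 1.9100; exercise value = 0.0000 ≤ continuation, so V_u = 1.9100
Node d (S = 49): continuation = e^(−0.09)·[0.5631·4.7835 + 0.4369·25.7000] = 12.7236; exercise value = 11.0000 ≤ continuation, so V_d = 12.7236
Node 0 (S = 70): continuation = e^(−0.09)·[0.5631·1.9100 + 0.4369·12.7236] = 6.0634; exercise value = 0.0000 ≤ continuation, so V_0 = 6.0634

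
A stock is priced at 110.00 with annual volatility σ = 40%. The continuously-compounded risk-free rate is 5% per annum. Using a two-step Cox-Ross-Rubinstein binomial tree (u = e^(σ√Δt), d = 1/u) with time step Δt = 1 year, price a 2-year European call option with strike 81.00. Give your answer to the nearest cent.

CRR parameters: u = e^(σ√Δt) = e^(0.4·√1) = 1.4918, d = 1/u = 0.6703
Per-period rate: rΔt = 0.05·1 = 0.05, so R = e^0.05 = 1.0513
Risk-neutral probability p = (e^0.05 − 0.6703)/(1.4918 − 0.6703) = 0.3810/0.8215 = 0.4637
Terminal stock prices: S_uu = 244.8, S_ud = 110, S_dd = 49.43
Terminal payoffs (S − K): max(163.8, 0) = 163.8, max(29, 0) = 29, max(-31.57, 0) = 0
Node u (S = 164.1): V_u = e^(−0.05)·[0.4637·163.8095 + 0.5363·29.0000] = 87.0511
Node d (S = 73.74): V_d = e^(−0.05)·[0.4637·29.0000 + 0.5363·0.0000] = 12.7921
Node 0 (S = 110): V_0 = e^(−0.05)·[0.4637·87.0511 + 0.5363·12.7921] = 44.9244

44.92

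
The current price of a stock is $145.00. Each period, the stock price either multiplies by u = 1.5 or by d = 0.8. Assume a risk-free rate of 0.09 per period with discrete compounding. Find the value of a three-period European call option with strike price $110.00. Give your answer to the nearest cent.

Risk-neutral probability p = (1 + 0.09 − 0.8)/(1.5 − 0.8) = 0.2900/0.7000 = 0.4143
Terminal stock prices: S_uuu = 489.4, S_uud = 261, S_udd = 139.2, S_ddd = 74.24
Terminal payoffs (S − K): max(379.4, 0) = 379.4, max(151, 0) = 151, max(29.2, 0) = 29.2, max(-35.76, 0) = 0
Node uu (S = 326.2): V_uu = 1/1.09·[0.4143·379.3750 + 0.5857·151.0000] = 225.3326
Node ud (S = 174): V_ud = 1/1.09·[0.4143·151.0000 + 0.5857·29.2000] = 73.0826
Node dd (S = 92.8): V_dd = 1/1.09·[0.4143·29.2000 + 0.5857·0.0000] = 11.0983
Node u (S = 217.5): V_u = 1/1.09·[0.4143·225.3326 + 0.5857·73.0826] = 124.9152
Node d (S = 116): V_d = 1/1.09·[0.4143·73.0826 + 0.5857·11.0983] = 33.7408
Node 0 (S = 145): V_0 = 1/1.09·[0.4143·124.9152 + 0.5857·33.7408] = 65.6083

$65.61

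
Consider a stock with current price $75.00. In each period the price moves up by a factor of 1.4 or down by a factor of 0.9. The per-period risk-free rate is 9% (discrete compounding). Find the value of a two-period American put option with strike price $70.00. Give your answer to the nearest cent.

$2.99

Risk-neutral probability p = (1 + 0.09 − 0.9)/(1.4 − 0.9) = 0.1900/0.5000 = 0.3800
Terminal stock prices: S_uu = 147, S_ud = 94.5, S_dd = 60.75
Terminal payoffs (K − S): max(-77, 0) = 0, max(-24.5, 0) = 0, max(9.25, 0) = 9.25
Node u (S = 105): continuation = 1/1.09·[0.3800·0.0000 + 0.6200·0.0000] = 0.0000; exercise value = 0.0000 ≤ continuation, so V_u = 0.0000
Node d (S = 67.5): continuation = 1/1.09·[0.3800·0.0000 + 0.6200·9.2500] = 5.2615; exercise value = 2.5000 ≤ continuation, so V_d = 5.2615
Node 0 (S = 75): continuation = 1/1.09·[0.3800·0.0000 + 0.6200·5.2615] = 2.9928; exercise value = 0.0000 ≤ continuation, so V_0 = 2.9928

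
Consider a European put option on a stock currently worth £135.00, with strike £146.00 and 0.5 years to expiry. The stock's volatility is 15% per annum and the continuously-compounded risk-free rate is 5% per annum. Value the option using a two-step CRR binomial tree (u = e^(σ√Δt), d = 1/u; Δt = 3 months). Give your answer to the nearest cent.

£10.77

CRR parameters: u = e^(σ√Δt) = e^(0.15·√0.25) = 1.0779, d = 1/u = 0.9277
Per-period rate: rΔt = 0.05·0.25 = 0.0125, so R = e^0.0125 = 1.0126
Risk-neutral probability p = (e^0.0125 − 0.9277)/(1.0779 − 0.9277) = 0.0848/0.1501 = 0.5650
Terminal stock prices: S_uu = 156.8, S_ud = 135, S_dd = 116.2
Terminal payoffs (K − S): max(-10.85, 0) = 0, max(11, 0) = 11, max(29.8, 0) = 29.8
Node u (S = 145.5): V_u = e^(−0.0125)·[0.5650·0.0000 + 0.4350·11.0000] = 4.7252
Node d (S = 125.2): V_d = e^(−0.0125)·[0.5650·11.0000 + 0.4350·29.8044] = 18.9410
Node 0 (S = 135): V_0 = e^(−0.0125)·[0.5650·4.7252 + 0.4350·18.9410] = 10.7730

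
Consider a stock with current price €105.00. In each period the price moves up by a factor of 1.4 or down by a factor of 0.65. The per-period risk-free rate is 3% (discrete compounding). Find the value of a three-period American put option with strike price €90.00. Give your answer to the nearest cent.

Risk-neutral probability p = (1 + 0.03 − 0.65)/(1.4 − 0.65) = 0.3800/0.7500 = 0.5067
Terminal stock prices: S_uuu = 288.1, S_uud = 133.8, S_udd = 62.11, S_ddd = 28.84
Terminal payoffs (K − S): max(-198.1, 0) = 0, max(-43.77, 0) = 0, max(27.89, 0) = 27.89, max(61.16, 0) = 61.16
Node uu (S = 205.8): continuation = 1/1.03·[0.5067·0.0000 + 0.4933·0.0000] = 0.0000; exercise value = 0.0000 ≤ continuation, so V_uu = 0.0000
Node ud (S = 95.55): continuation = 1/1.03·[0.5067·0.0000 + 0.4933·27.8925] = 13.3595; exercise value = 0.0000 ≤ continuation, so V_ud = 13.3595
Node dd (S = 44.36): continuation = 1/1.03·[0.5067·27.8925 + 0.4933·61.1644] = 43.0161; exercise value = 45.6375 > continuation, so V_dd = 45.6375 (exercise)
Node u (S = 147): continuation = 1/1.03·[0.5067·0.0000 + 0.4933·13.3595] = 6.3987; exercise value = 0.0000 ≤ continuation, so V_u = 6.3987
Node d (S = 68.25): continuation = 1/1.03·[0.5067·13.3595 + 0.4933·45.6375] = 28.4304; exercise value = 21.7500 ≤ continuation, so V_d = 28.4304
Node 0 (S = 105): continuation = 1/1.03·[0.5067·6.3987 + 0.4933·28.4304] = 16.7647; exercise value = 0.0000 ≤ continuation, so V_0 = 16.7647

€16.76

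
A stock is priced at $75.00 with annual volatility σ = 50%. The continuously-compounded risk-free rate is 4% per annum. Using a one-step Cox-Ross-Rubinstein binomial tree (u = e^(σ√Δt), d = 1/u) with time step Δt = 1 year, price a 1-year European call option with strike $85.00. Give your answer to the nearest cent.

$15.48

CRR parameters: u = e^(σ√Δt) = e^(0.5·√1) = 1.6487, d = 1/u = 0.6065
Per-period rate: rΔt = 0.04·1 = 0.04, so R = e^0.04 = 1.0408
Risk-neutral probability p = (e^0.04 − 0.6065)/(1.6487 − 0.6065) = 0.4343/1.0422 = 0.4167
Terminal stock prices: S_u = 123.7, S_d = 45.49
Terminal payoffs (S − K): max(38.65, 0) = 38.65, max(-39.51, 0) = 0
Node 0 (S = 75): V_0 = e^(−0.04)·[0.4167·38.6541 + 0.5833·0.0000] = 15.4756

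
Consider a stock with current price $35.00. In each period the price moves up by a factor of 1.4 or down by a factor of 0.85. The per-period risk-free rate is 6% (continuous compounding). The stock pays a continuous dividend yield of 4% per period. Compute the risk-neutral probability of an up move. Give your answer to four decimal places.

Per-period risk-free factor R = e^0.06 = 1.0618; dividend-adjusted growth = e^(0.06−0.04) = 1.0202.
Risk-neutral probability p = (1.0202 − 0.85)/(1.4 − 0.85) = 0.1702/0.5500 = 0.3095

p = 0.3095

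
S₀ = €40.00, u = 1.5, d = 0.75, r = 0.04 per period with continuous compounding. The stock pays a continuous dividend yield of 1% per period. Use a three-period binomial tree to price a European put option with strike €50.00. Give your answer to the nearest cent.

Per-period risk-free factor R = e^0.04 = 1.0408; dividend-adjusted growth = e^(0.04−0.01) = 1.0305.
Risk-neutral probability p = (1.0305 − 0.75)/(1.5 − 0.75) = 0.2805/0.7500 = 0.3739
Terminal stock prices: S_uuu = 135, S_uud = 67.5, S_udd = 33.75, S_ddd = 16.88
Terminal payoffs (K − S): max(-85, 0) = 0, max(-17.5, 0) = 0, max(16.25, 0) = 16.25, max(33.12, 0) = 33.12
Node uu (S = 90): V_uu = e^(−0.04)·[0.3739·0.0000 + 0.6261·0.0000] = 0.0000
Node ud (S = 45): V_ud = e^(−0.04)·[0.3739·0.0000 + 0.6261·16.2500] = 9.7746
Node dd (S = 22.5): V_dd = e^(−0.04)·[0.3739·16.2500 + 0.6261·33.1250] = 25.7634
Node u (S = 60): V_u = e^(−0.04)·[0.3739·0.0000 + 0.6261·9.7746] = 5.8795
Node d (S = 30): V_d = e^(−0.04)·[0.3739·9.7746 + 0.6261·25.7634] = 19.0088
Node 0 (S = 40): V_0 = e^(−0.04)·[0.3739·5.8795 + 0.6261·19.0088] = 13.5464

€13.55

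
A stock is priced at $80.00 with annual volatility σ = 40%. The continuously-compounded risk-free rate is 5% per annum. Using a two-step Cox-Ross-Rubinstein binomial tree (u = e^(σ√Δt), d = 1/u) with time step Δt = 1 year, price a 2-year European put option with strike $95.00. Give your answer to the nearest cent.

CRR parameters: u = e^(σ√Δt) = e^(0.4·√1) = 1.4918, d = 1/u = 0.6703
Per-period rate: rΔt = 0.05·1 = 0.05, so R = e^0.05 = 1.0513
Risk-neutral probability p = (e^0.05 − 0.6703)/(1.4918 − 0.6703) = 0.3810/0.8215 = 0.4637
Terminal stock prices: S_uu = 178, S_ud = 80, S_dd = 35.95
Terminal payoffs (K − S): max(-83.04, 0) = 0, max(15, 0) = 15, max(59.05, 0) = 59.05
Node u (S = 119.3): V_u = e^(−0.05)·[0.4637·0.0000 + 0.5363·15.0000] = 7.6518
Node d (S = 53.63): V_d = e^(−0.05)·[0.4637·15.0000 + 0.5363·59.0537] = 36.7412
Node 0 (S = 80): V_0 = e^(−0.05)·[0.4637·7.6518 + 0.5363·36.7412] = 22.1178

$22.12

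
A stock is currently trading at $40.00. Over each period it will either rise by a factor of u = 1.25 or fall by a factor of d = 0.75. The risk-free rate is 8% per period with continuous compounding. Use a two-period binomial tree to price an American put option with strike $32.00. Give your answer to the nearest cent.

Risk-neutral probability p = (e^0.08 − 0.75)/(1.25 − 0.75) = 0.3333/0.5000 = 0.6666
Terminal stock prices: S_uu = 62.5, S_ud = 37.5, S_dd = 22.5
Terminal payoffs (K − S): max(-30.5, 0) = 0, max(-5.5, 0) = 0, max(9.5, 0) = 9.5
Node u (S = 50): continuation = e^(−0.08)·[0.6666·0.0000 + 0.3334·0.0000] = 0.0000; exercise value = 0.0000 ≤ continuation, so V_u = 0.0000
Node d (S = 30): continuation = e^(−0.08)·[0.6666·0.0000 + 0.3334·9.5000] = 2.9240; exercise value = 2.0000 ≤ continuation, so V_d = 2.9240
Node 0 (S = 40): continuation = e^(−0.08)·[0.6666·0.0000 + 0.3334·2.9240] = 0.9000; exercise value = 0.0000 ≤ continuation, so V_0 = 0.9000

$0.90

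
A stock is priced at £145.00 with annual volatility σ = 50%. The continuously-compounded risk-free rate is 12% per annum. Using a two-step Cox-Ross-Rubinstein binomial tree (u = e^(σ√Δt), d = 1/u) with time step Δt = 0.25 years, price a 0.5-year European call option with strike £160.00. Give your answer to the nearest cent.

£18.47

CRR parameters: u = e^(σ√Δt) = e^(0.5·√0.25) = 1.2840, d = 1/u = 0.7788
Per-period rate: rΔt = 0.12·0.25 = 0.03, so R = e^0.03 = 1.0305
Risk-neutral probability p = (e^0.03 − 0.7788)/(1.2840 − 0.7788) = 0.2517/0.5052 = 0.4981
Terminal stock prices: S_uu = 239.1, S_ud = 145, S_dd = 87.95
Terminal payoffs (S − K): max(79.06, 0) = 79.06, max(-15, 0) = 0, max(-72.05, 0) = 0
Node u (S = 186.2): V_u = e^(−0.03)·[0.4981·79.0646 + 0.5019·0.0000] = 38.2184
Node d (S = 112.9): V_d = e^(−0.03)·[0.4981·0.0000 + 0.5019·0.0000] = 0.0000
Node 0 (S = 145): V_0 = e^(−0.03)·[0.4981·38.2184 + 0.5019·0.0000] = 18.4740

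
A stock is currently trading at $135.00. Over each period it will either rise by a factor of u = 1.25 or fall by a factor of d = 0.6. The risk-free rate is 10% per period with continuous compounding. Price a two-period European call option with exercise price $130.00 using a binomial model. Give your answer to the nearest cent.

Risk-neutral probability p = (e^0.1 − 0.6)/(1.25 − 0.6) = 0.5052/0.6500 = 0.7772
Terminal stock prices: S_uu = 210.9, S_ud = 101.2, S_dd = 48.6
Terminal payoffs (S − K): max(80.94, 0) = 80.94, max(-28.75, 0) = 0, max(-81.4, 0) = 0
Node u (S = 168.8): V_u = e^(−0.1)·[0.7772·80.9375 + 0.2228·0.0000] = 56.9174
Node d (S = 81): V_d = e^(−0.1)·[0.7772·0.0000 + 0.2228·0.0000] = 0.0000
Node 0 (S = 135): V_0 = e^(−0.1)·[0.7772·56.9174 + 0.2228·0.0000] = 40.0259

$40.03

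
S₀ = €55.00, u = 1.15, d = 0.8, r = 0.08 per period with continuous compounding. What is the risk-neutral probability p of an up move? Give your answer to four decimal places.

p = 0.8094

Risk-neutral probability p = (e^0.08 − 0.8)/(1.15 − 0.8) = 0.2833/0.3500 = 0.8094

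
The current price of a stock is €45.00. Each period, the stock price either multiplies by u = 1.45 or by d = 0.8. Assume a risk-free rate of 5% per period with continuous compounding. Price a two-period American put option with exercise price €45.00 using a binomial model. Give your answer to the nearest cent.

€5.52

Risk-neutral probability p = (e^0.05 − 0.8)/(1.45 − 0.8) = 0.2513/0.6500 = 0.3866
Terminal stock prices: S_uu = 94.61, S_ud = 52.2, S_dd = 28.8
Terminal payoffs (K − S): max(-49.61, 0) = 0, max(-7.2, 0) = 0, max(16.2, 0) = 16.2
Node u (S = 65.25): continuation = e^(−0.05)·[0.3866·0.0000 + 0.6134·0.0000] = 0.0000; exercise value = 0.0000 ≤ continuation, so V_u = 0.0000
Node d (S = 36): continuation = e^(−0.05)·[0.3866·0.0000 + 0.6134·16.2000] = 9.4529; exercise value = 9.0000 ≤ continuation, so V_d = 9.4529
Node 0 (S = 45): continuation = e^(−0.05)·[0.3866·0.0000 + 0.6134·9.4529] = 5.5159; exercise value = 0.0000 ≤ continuation, so V_0 = 5.5159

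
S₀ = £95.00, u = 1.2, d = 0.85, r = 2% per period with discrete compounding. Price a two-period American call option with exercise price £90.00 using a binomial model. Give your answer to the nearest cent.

Risk-neutral probability p = (1 + 0.02 − 0.85)/(1.2 − 0.85) = 0.1700/0.3500 = 0.4857
Terminal stock prices: S_uu = 136.8, S_ud = 96.9, S_dd = 68.64
Terminal payoffs (S − K): max(46.8, 0) = 46.8, max(6.9, 0) = 6.9, max(-21.36, 0) = 0
Node u (S = 114): continuation = 1/1.02·[0.4857·46.8000 + 0.5143·6.9000] = 25.7647; exercise value = 24.0000 ≤ continuation, so V_u = 25.7647
Node d (S = 80.75): continuation = 1/1.02·[0.4857·6.9000 + 0.5143·0.0000] = 3.2857; exercise value = 0.0000 ≤ continuation, so V_d = 3.2857
Node 0 (S = 95): continuation = 1/1.02·[0.4857·25.7647 + 0.5143·3.2857] = 13.9256; exercise value = 5.0000 ≤ continuation, so V_0 = 13.9256

£13.93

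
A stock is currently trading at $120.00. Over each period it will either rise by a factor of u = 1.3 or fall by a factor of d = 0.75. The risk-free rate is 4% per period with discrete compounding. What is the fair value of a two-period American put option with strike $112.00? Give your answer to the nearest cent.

Risk-neutral probability p = (1 + 0.04 − 0.75)/(1.3 − 0.75) = 0.2900/0.5500 = 0.5273
Terminal stock prices: S_uu = 202.8, S_ud = 117, S_dd = 67.5
Terminal payoffs (K − S): max(-90.8, 0) = 0, max(-5, 0) = 0, max(44.5, 0) = 44.5
Node u (S = 156): continuation = 1/1.04·[0.5273·0.0000 + 0.4727·0.0000] = 0.0000; exercise value = 0.0000 ≤ continuation, so V_u = 0.0000
Node d (S = 90): continuation = 1/1.04·[0.5273·0.0000 + 0.4727·44.5000] = 20.2273; exercise value = 22.0000 > continuation, so V_d = 22.0000 (exercise)
Node 0 (S = 120): continuation = 1/1.04·[0.5273·0.0000 + 0.4727·22.0000] = 10.0000; exercise value = 0.0000 ≤ continuation, so V_0 = 10.0000

$10.00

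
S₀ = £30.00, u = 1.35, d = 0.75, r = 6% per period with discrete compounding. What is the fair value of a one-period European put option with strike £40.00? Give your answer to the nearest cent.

£7.98

Risk-neutral probability p = (1 + 0.06 − 0.75)/(1.35 − 0.75) = 0.3100/0.6000 = 0.5167
Terminal stock prices: S_u = 40.5, S_d = 22.5
Terminal payoffs (K − S): max(-0.5, 0) = 0, max(17.5, 0) = 17.5
Node 0 (S = 30): V_0 = 1/1.06·[0.5167·0.0000 + 0.4833·17.5000] = 7.9796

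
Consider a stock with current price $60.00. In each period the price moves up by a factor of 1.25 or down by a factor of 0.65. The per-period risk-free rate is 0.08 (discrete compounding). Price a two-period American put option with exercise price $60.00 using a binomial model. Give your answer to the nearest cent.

Risk-neutral probability p = (1 + 0.08 − 0.65)/(1.25 − 0.65) = 0.4300/0.6000 = 0.7167
Terminal stock prices: S_uu = 93.75, S_ud = 48.75, S_dd = 25.35
Terminal payoffs (K − S): max(-33.75, 0) = 0, max(11.25, 0) = 11.25, max(34.65, 0) = 34.65
Node u (S = 75): continuation = 1/1.08·[0.7167·0.0000 + 0.2833·11.2500] = 2.9514; exercise value = 0.0000 ≤ continuation, so V_u = 2.9514
Node d (S = 39): continuation = 1/1.08·[0.7167·11.2500 + 0.2833·34.6500] = 16.5556; exercise value = 21.0000 > continuation, so V_d = 21.0000 (exercise)
Node 0 (S = 60): continuation = 1/1.08·[0.7167·2.9514 + 0.2833·21.0000] = 7.4677; exercise value = 0.0000 ≤ continuation, so V_0 = 7.4677

$7.47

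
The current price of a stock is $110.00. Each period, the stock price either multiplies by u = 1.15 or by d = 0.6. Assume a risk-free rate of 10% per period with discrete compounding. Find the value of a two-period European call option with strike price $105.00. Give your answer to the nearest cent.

Risk-neutral probability p = (1 + 0.1 − 0.6)/(1.15 − 0.6) = 0.5000/0.5500 = 0.9091
Terminal stock prices: S_uu = 145.5, S_ud = 75.9, S_dd = 39.6
Terminal payoffs (S − K): max(40.47, 0) = 40.47, max(-29.1, 0) = 0, max(-65.4, 0) = 0
Node u (S = 126.5): V_u = 1/1.1·[0.9091·40.4750 + 0.0909·0.0000] = 33.4504
Node d (S = 66): V_d = 1/1.1·[0.9091·0.0000 + 0.0909·0.0000] = 0.0000
Node 0 (S = 110): V_0 = 1/1.1·[0.9091·33.4504 + 0.0909·0.0000] = 27.6450

$27.64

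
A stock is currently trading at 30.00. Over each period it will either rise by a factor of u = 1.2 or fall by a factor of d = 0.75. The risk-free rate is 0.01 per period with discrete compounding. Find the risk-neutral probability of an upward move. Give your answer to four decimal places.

Risk-neutral probability p = (1 + 0.01 − 0.75)/(1.2 − 0.75) = 0.2600/0.4500 = 0.5778

p = 0.5778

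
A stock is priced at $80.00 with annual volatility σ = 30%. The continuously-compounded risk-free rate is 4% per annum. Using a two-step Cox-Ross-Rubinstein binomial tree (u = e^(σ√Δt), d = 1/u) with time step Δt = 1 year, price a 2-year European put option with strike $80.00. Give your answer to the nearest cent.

$8.58

CRR parameters: u = e^(σ√Δt) = e^(0.3·√1) = 1.3499, d = 1/u = 0.7408
Per-period rate: rΔt = 0.04·1 = 0.04, so R = e^0.04 = 1.0408
Risk-neutral probability p = (e^0.04 − 0.7408)/(1.3499 − 0.7408) = 0.3000/0.6090 = 0.4926
Terminal stock prices: S_uu = 145.8, S_ud = 80, S_dd = 43.9
Terminal payoffs (K − S): max(-65.77, 0) = 0, max(0, 0) = 0, max(36.1, 0) = 36.1
Node u (S = 108): V_u = e^(−0.04)·[0.4926·0.0000 + 0.5074·0.0000] = 0.0000
Node d (S = 59.27): V_d = e^(−0.04)·[0.4926·0.0000 + 0.5074·36.0951] = 17.5977
Node 0 (S = 80): V_0 = e^(−0.04)·[0.4926·0.0000 + 0.5074·17.5977] = 8.5795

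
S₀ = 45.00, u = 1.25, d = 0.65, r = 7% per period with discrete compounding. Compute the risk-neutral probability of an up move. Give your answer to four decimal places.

p = 0.7000

Risk-neutral probability p = (1 + 0.07 − 0.65)/(1.25 − 0.65) = 0.4200/0.6000 = 0.7000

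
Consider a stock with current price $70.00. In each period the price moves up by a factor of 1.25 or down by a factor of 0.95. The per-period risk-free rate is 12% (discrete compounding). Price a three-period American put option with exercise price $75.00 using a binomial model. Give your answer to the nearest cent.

$5.00

Risk-neutral probability p = (1 + 0.12 − 0.95)/(1.25 − 0.95) = 0.1700/0.3000 = 0.5667
Terminal stock prices: S_uuu = 136.7, S_uud = 103.9, S_udd = 78.97, S_ddd = 60.02
Terminal payoffs (K − S): max(-61.72, 0) = 0, max(-28.91, 0) = 0, max(-3.969, 0) = 0, max(14.98, 0) = 14.98
Node uu (S = 109.4): continuation = 1/1.12·[0.5667·0.0000 + 0.4333·0.0000] = 0.0000; exercise value = 0.0000 ≤ continuation, so V_uu = 0.0000
Node ud (S = 83.12): continuation = 1/1.12·[0.5667·0.0000 + 0.4333·0.0000] = 0.0000; exercise value = 0.0000 ≤ continuation, so V_ud = 0.0000
Node dd (S = 63.17): continuation = 1/1.12·[0.5667·0.0000 + 0.4333·14.9838] = 5.7973; exercise value = 11.8250 > continuation, so V_dd = 11.8250 (exercise)
Node u (S = 87.5): continuation = 1/1.12·[0.5667·0.0000 + 0.4333·0.0000] = 0.0000; exercise value = 0.0000 ≤ continuation, so V_u = 0.0000
Node d (S = 66.5): continuation = 1/1.12·[0.5667·0.0000 + 0.4333·11.8250] = 4.5751; exercise value = 8.5000 > continuation, so V_d = 8.5000 (exercise)
Node 0 (S = 70): continuation = 1/1.12·[0.5667·0.0000 + 0.4333·8.5000] = 3.2887; exercise value = 5.0000 > continuation, so V_0 = 5.0000 (exercise)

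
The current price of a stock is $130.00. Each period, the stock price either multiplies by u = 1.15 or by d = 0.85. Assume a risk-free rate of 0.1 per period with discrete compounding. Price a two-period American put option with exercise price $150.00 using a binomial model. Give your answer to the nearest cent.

Risk-neutral probability p = (1 + 0.1 − 0.85)/(1.15 − 0.85) = 0.2500/0.3000 = 0.8333
Terminal stock prices: S_uu = 171.9, S_ud = 127.1, S_dd = 93.92
Terminal payoffs (K − S): max(-21.92, 0) = 0, max(22.92, 0) = 22.92, max(56.08, 0) = 56.08
Node u (S = 149.5): continuation = 1/1.1·[0.8333·0.0000 + 0.1667·22.9250] = 3.4735; exercise value = 0.5000 ≤ continuation, so V_u = 3.4735
Node d (S = 110.5): continuation = 1/1.1·[0.8333·22.9250 + 0.1667·56.0750] = 25.8636; exercise value = 39.5000 > continuation, so V_d = 39.5000 (exercise)
Node 0 (S = 130): continuation = 1/1.1·[0.8333·3.4735 + 0.1667·39.5000] = 8.6163; exercise value = 20.0000 > continuation, so V_0 = 20.0000 (exercise)

$20.00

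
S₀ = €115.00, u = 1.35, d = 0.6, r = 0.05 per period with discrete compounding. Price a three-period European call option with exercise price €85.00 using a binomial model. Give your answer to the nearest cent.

€52.14

Risk-neutral probability p = (1 + 0.05 − 0.6)/(1.35 − 0.6) = 0.4500/0.7500 = 0.6000
Terminal stock prices: S_uuu = 282.9, S_uud = 125.8, S_udd = 55.89, S_ddd = 24.84
Terminal payoffs (S − K): max(197.9, 0) = 197.9, max(40.75, 0) = 40.75, max(-29.11, 0) = 0, max(-60.16, 0) = 0
Node uu (S = 209.6): V_uu = 1/1.05·[0.6000·197.9431 + 0.4000·40.7525] = 128.6351
Node ud (S = 93.15): V_ud = 1/1.05·[0.6000·40.7525 + 0.4000·0.0000] = 23.2871
Node dd (S = 41.4): V_dd = 1/1.05·[0.6000·0.0000 + 0.4000·0.0000] = 0.0000
Node u (S = 155.2): V_u = 1/1.05·[0.6000·128.6351 + 0.4000·23.2871] = 82.3771
Node d (S = 69): V_d = 1/1.05·[0.6000·23.2871 + 0.4000·0.0000] = 13.3069
Node 0 (S = 115): V_0 = 1/1.05·[0.6000·82.3771 + 0.4000·13.3069] = 52.1419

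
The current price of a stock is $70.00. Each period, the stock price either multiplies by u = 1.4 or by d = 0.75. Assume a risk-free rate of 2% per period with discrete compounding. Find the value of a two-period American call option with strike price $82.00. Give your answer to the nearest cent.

$9.15

Risk-neutral probability p = (1 + 0.02 − 0.75)/(1.4 − 0.75) = 0.2700/0.6500 = 0.4154
Terminal stock prices: S_uu = 137.2, S_ud = 73.5, S_dd = 39.38
Terminal payoffs (S − K): max(55.2, 0) = 55.2, max(-8.5, 0) = 0, max(-42.62, 0) = 0
Node u (S = 98): continuation = 1/1.02·[0.4154·55.2000 + 0.5846·0.0000] = 22.4796; exercise value = 16.0000 ≤ continuation, so V_u = 22.4796
Node d (S = 52.5): continuation = 1/1.02·[0.4154·0.0000 + 0.5846·0.0000] = 0.0000; exercise value = 0.0000 ≤ continuation, so V_d = 0.0000
Node 0 (S = 70): continuation = 1/1.02·[0.4154·22.4796 + 0.5846·0.0000] = 9.1546; exercise value = 0.0000 ≤ continuation, so V_0 = 9.1546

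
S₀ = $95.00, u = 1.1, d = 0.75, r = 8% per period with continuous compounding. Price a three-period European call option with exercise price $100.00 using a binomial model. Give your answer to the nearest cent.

$17.96

Risk-neutral probability p = (e^0.08 − 0.75)/(1.1 − 0.75) = 0.3333/0.3500 = 0.9522
Terminal stock prices: S_uuu = 126.4, S_uud = 86.21, S_udd = 58.78, S_ddd = 40.08
Terminal payoffs (S − K): max(26.45, 0) = 26.45, max(-13.79, 0) = 0, max(-41.22, 0) = 0, max(-59.92, 0) = 0
Node uu (S = 115): V_uu = e^(−0.08)·[0.9522·26.4450 + 0.0478·0.0000] = 23.2461
Node ud (S = 78.38): V_ud = e^(−0.08)·[0.9522·0.0000 + 0.0478·0.0000] = 0.0000
Node dd (S = 53.44): V_dd = e^(−0.08)·[0.9522·0.0000 + 0.0478·0.0000] = 0.0000
Node u (S = 104.5): V_u = e^(−0.08)·[0.9522·23.2461 + 0.0478·0.0000] = 20.4342
Node d (S = 71.25): V_d = e^(−0.08)·[0.9522·0.0000 + 0.0478·0.0000] = 0.0000
Node 0 (S = 95): V_0 = e^(−0.08)·[0.9522·20.4342 + 0.0478·0.0000] = 17.9624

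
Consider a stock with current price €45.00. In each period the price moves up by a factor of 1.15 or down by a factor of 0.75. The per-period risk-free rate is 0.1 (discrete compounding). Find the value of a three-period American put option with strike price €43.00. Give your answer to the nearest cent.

Risk-neutral probability p = (1 + 0.1 − 0.75)/(1.15 − 0.75) = 0.3500/0.4000 = 0.8750
Terminal stock prices: S_uuu = 68.44, S_uud = 44.63, S_udd = 29.11, S_ddd = 18.98
Terminal payoffs (K − S): max(-25.44, 0) = 0, max(-1.634, 0) = 0, max(13.89, 0) = 13.89, max(24.02, 0) = 24.02
Node uu (S = 59.51): continuation = 1/1.1·[0.8750·0.0000 + 0.1250·0.0000] = 0.0000; exercise value = 0.0000 ≤ continuation, so V_uu = 0.0000
Node ud (S = 38.81): continuation = 1/1.1·[0.8750·0.0000 + 0.1250·13.8906] = 1.5785; exercise value = 4.1875 > continuation, so V_ud = 4.1875 (exercise)
Node dd (S = 25.31): continuation = 1/1.1·[0.8750·13.8906 + 0.1250·24.0156] = 13.7784; exercise value = 17.6875 > continuation, so V_dd = 17.6875 (exercise)
Node u (S = 51.75): continuation = 1/1.1·[0.8750·0.0000 + 0.1250·4.1875] = 0.4759; exercise value = 0.0000 ≤ continuation, so V_u = 0.4759
Node d (S = 33.75): continuation = 1/1.1·[0.8750·4.1875 + 0.1250·17.6875] = 5.3409; exercise value = 9.2500 > continuation, so V_d = 9.2500 (exercise)
Node 0 (S = 45): continuation = 1/1.1·[0.8750·0.4759 + 0.1250·9.2500] = 1.4297; exercise value = 0.0000 ≤ continuation, so V_0 = 1.4297

€1.43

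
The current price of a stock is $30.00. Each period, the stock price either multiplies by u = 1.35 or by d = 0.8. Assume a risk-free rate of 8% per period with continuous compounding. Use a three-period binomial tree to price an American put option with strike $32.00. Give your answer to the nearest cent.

Risk-neutral probability p = (e^0.08 − 0.8)/(1.35 − 0.8) = 0.2833/0.5500 = 0.5151
Terminal stock prices: S_uuu = 73.81, S_uud = 43.74, S_udd = 25.92, S_ddd = 15.36
Terminal payoffs (K − S): max(-41.81, 0) = 0, max(-11.74, 0) = 0, max(6.08, 0) = 6.08, max(16.64, 0) = 16.64
Node uu (S = 54.68): continuation = e^(−0.08)·[0.5151·0.0000 + 0.4849·0.0000] = 0.0000; exercise value = 0.0000 ≤ continuation, so V_uu = 0.0000
Node ud (S = 32.4): continuation = e^(−0.08)·[0.5151·0.0000 + 0.4849·6.0800] = 2.7217; exercise value = 0.0000 ≤ continuation, so V_ud = 2.7217
Node dd (S = 19.2): continuation = e^(−0.08)·[0.5151·6.0800 + 0.4849·16.6400] = 10.3397; exercise value = 12.8000 > continuation, so V_dd = 12.8000 (exercise)
Node u (S = 40.5): continuation = e^(−0.08)·[0.5151·0.0000 + 0.4849·2.7217] = 1.2184; exercise value = 0.0000 ≤ continuation, so V_u = 1.2184
Node d (S = 24): continuation = e^(−0.08)·[0.5151·2.7217 + 0.4849·12.8000] = 7.0240; exercise value = 8.0000 > continuation, so V_d = 8.0000 (exercise)
Node 0 (S = 30): continuation = e^(−0.08)·[0.5151·1.2184 + 0.4849·8.0000] = 4.1605; exercise value = 2.0000 ≤ continuation, so V_0 = 4.1605

$4.16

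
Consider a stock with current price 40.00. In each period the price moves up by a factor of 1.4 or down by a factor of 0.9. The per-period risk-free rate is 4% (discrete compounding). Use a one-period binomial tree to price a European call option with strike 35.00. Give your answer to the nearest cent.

6.35

Risk-neutral probability p = (1 + 0.04 − 0.9)/(1.4 − 0.9) = 0.1400/0.5000 = 0.2800
Terminal stock prices: S_u = 56, S_d = 36
Terminal payoffs (S − K): max(21, 0) = 21, max(1, 0) = 1
Node 0 (S = 40): V_0 = 1/1.04·[0.2800·21.0000 + 0.7200·1.0000] = 6.3462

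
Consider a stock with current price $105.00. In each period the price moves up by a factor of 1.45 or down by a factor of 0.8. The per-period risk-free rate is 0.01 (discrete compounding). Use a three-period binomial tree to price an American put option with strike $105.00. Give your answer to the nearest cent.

$19.15

Risk-neutral probability p = (1 + 0.01 − 0.8)/(1.45 − 0.8) = 0.2100/0.6500 = 0.3231
Terminal stock prices: S_uuu = 320.1, S_uud = 176.6, S_udd = 97.44, S_ddd = 53.76
Terminal payoffs (K − S): max(-215.1, 0) = 0, max(-71.61, 0) = 0, max(7.56, 0) = 7.56, max(51.24, 0) = 51.24
Node uu (S = 220.8): continuation = 1/1.01·[0.3231·0.0000 + 0.6769·0.0000] = 0.0000; exercise value = 0.0000 ≤ continuation, so V_uu = 0.0000
Node ud (S = 121.8): continuation = 1/1.01·[0.3231·0.0000 + 0.6769·7.5600] = 5.0669; exercise value = 0.0000 ≤ continuation, so V_ud = 5.0669
Node dd (S = 67.2): continuation = 1/1.01·[0.3231·7.5600 + 0.6769·51.2400] = 36.7604; exercise value = 37.8000 > continuation, so V_dd = 37.8000 (exercise)
Node u (S = 152.2): continuation = 1/1.01·[0.3231·0.0000 + 0.6769·5.0669] = 3.3959; exercise value = 0.0000 ≤ continuation, so V_u = 3.3959
Node d (S = 84): continuation = 1/1.01·[0.3231·5.0669 + 0.6769·37.8000] = 26.9551; exercise value = 21.0000 ≤ continuation, so V_d = 26.9551
Node 0 (S = 105): continuation = 1/1.01·[0.3231·3.3959 + 0.6769·26.9551] = 19.1522; exercise value = 0.0000 ≤ continuation, so V_0 = 19.1522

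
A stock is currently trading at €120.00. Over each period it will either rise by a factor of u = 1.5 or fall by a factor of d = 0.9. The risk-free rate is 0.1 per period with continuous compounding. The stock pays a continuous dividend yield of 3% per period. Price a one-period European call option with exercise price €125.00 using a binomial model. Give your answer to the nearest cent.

Per-period risk-free factor R = e^0.1 = 1.1052; dividend-adjusted growth = e^(0.1−0.03) = 1.0725.
Risk-neutral probability p = (1.0725 − 0.9)/(1.5 − 0.9) = 0.1725/0.6000 = 0.2875
Terminal stock prices: S_u = 180, S_d = 108
Terminal payoffs (S − K): max(55, 0) = 55, max(-17, 0) = 0
Node 0 (S = 120): V_0 = e^(−0.1)·[0.2875·55.0000 + 0.7125·0.0000] = 14.3084

€14.31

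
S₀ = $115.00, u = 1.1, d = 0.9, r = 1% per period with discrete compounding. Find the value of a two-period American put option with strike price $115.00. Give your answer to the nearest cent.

$5.40

Risk-neutral probability p = (1 + 0.01 − 0.9)/(1.1 − 0.9) = 0.1100/0.2000 = 0.5500
Terminal stock prices: S_uu = 139.2, S_ud = 113.9, S_dd = 93.15
Terminal payoffs (K − S): max(-24.15, 0) = 0, max(1.15, 0) = 1.15, max(21.85, 0) = 21.85
Node u (S = 126.5): continuation = 1/1.01·[0.5500·0.0000 + 0.4500·1.1500] = 0.5124; exercise value = 0.0000 ≤ continuation, so V_u = 0.5124
Node d (S = 103.5): continuation = 1/1.01·[0.5500·1.1500 + 0.4500·21.8500] = 10.3614; exercise value = 11.5000 > continuation, so V_d = 11.5000 (exercise)
Node 0 (S = 115): continuation = 1/1.01·[0.5500·0.5124 + 0.4500·11.5000] = 5.4028; exercise value = 0.0000 ≤ continuation, so V_0 = 5.4028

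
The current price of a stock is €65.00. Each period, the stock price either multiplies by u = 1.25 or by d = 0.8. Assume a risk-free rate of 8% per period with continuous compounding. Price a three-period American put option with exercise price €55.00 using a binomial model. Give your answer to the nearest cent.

Risk-neutral probability p = (e^0.08 − 0.8)/(1.25 − 0.8) = 0.2833/0.4500 = 0.6295
Terminal stock prices: S_uuu = 127, S_uud = 81.25, S_udd = 52, S_ddd = 33.28
Terminal payoffs (K − S): max(-71.95, 0) = 0, max(-26.25, 0) = 0, max(3, 0) = 3, max(21.72, 0) = 21.72
Node uu (S = 101.6): continuation = e^(−0.08)·[0.6295·0.0000 + 0.3705·0.0000] = 0.0000; exercise value = 0.0000 ≤ continuation, so V_uu = 0.0000
Node ud (S = 65): continuation = e^(−0.08)·[0.6295·0.0000 + 0.3705·3.0000] = 1.0260; exercise value = 0.0000 ≤ continuation, so V_ud = 1.0260
Node dd (S = 41.6): continuation = e^(−0.08)·[0.6295·3.0000 + 0.3705·21.7200] = 9.1714; exercise value = 13.4000 > continuation, so V_dd = 13.4000 (exercise)
Node u (S = 81.25): continuation = e^(−0.08)·[0.6295·0.0000 + 0.3705·1.0260] = 0.3509; exercise value = 0.0000 ≤ continuation, so V_u = 0.3509
Node d (S = 52): continuation = e^(−0.08)·[0.6295·1.0260 + 0.3705·13.4000] = 5.1789; exercise value = 3.0000 ≤ continuation, so V_d = 5.1789
Node 0 (S = 65): continuation = e^(−0.08)·[0.6295·0.3509 + 0.3705·5.1789] = 1.9750; exercise value = 0.0000 ≤ continuation, so V_0 = 1.9750

€1.98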